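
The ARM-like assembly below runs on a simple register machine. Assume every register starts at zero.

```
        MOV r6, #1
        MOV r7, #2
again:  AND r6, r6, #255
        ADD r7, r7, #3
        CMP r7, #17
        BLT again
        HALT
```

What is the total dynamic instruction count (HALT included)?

r6=1
r7=2
r6=1&255=1
r7=2+3=5
CMP r7, #17  (cmp 5,17)
BLT again: taken
r6=1&255=1
r7=5+3=8
CMP r7, #17  (cmp 8,17)
BLT again: taken
r6=1&255=1
r7=8+3=11
CMP r7, #17  (cmp 11,17)
BLT again: taken
r6=1&255=1
r7=11+3=14
CMP r7, #17  (cmp 14,17)
BLT again: taken
r6=1&255=1
r7=14+3=17
CMP r7, #17  (cmp 17,17)
BLT again: not taken
halt.
Total executed instructions: 23.

23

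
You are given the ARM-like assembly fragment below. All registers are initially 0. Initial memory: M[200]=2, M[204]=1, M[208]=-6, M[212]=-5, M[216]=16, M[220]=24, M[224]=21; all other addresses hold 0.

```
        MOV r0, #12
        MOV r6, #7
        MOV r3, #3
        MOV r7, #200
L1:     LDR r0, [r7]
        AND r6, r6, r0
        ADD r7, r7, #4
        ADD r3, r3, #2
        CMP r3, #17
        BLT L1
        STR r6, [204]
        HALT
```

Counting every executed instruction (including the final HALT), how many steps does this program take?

48

r0=12
r6=7
r3=3
r7=200
r0=M[200]=2
r6=7&2=2
r7=200+4=204
r3=3+2=5
CMP r3, #17  (cmp 5,17)
BLT L1: taken
r0=M[204]=1
r6=2&1=0
r7=204+4=208
r3=5+2=7
CMP r3, #17  (cmp 7,17)
BLT L1: taken
r0=M[208]=-6
r6=0&(-6)=0
r7=208+4=212
r3=7+2=9
CMP r3, #17  (cmp 9,17)
BLT L1: taken
r0=M[212]=-5
r6=0&(-5)=0
r7=212+4=216
r3=9+2=11
CMP r3, #17  (cmp 11,17)
BLT L1: taken
r0=M[216]=16
r6=0&16=0
r7=216+4=220
r3=11+2=13
CMP r3, #17  (cmp 13,17)
BLT L1: taken
r0=M[220]=24
r6=0&24=0
r7=220+4=224
r3=13+2=15
CMP r3, #17  (cmp 15,17)
BLT L1: taken
r0=M[224]=21
r6=0&21=0
r7=224+4=228
r3=15+2=17
CMP r3, #17  (cmp 17,17)
BLT L1: not taken
STR r6, [204] → M[204]=0
halt.
Total executed instructions: 48.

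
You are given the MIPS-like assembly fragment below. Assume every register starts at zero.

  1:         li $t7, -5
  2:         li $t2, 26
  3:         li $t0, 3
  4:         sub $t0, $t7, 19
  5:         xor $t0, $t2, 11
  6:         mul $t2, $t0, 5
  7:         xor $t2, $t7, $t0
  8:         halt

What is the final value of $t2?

after li $t7, -5: $t7=-5
after li $t2, 26: $t2=26
after li $t0, 3: $t0=3
after sub $t0, $t7, 19: $t0=(-5)-19=-24
after xor $t0, $t2, 11: $t0=26^11=17
after mul $t2, $t0, 5: $t2=17*5=85
after xor $t2, $t7, $t0: $t2=(-5)^17=-22
halt.

-22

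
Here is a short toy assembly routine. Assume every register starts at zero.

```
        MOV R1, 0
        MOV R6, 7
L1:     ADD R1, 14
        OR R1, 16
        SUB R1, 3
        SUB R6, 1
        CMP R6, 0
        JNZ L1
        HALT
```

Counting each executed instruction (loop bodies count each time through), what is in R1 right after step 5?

27

after MOV R1, 0: R1=0
after MOV R6, 7: R6=7
after ADD R1, 14: R1=0+14=14
after OR R1, 16: R1=14|16=30
after SUB R1, 3: R1=30-3=27
After step 5: R1 = 27.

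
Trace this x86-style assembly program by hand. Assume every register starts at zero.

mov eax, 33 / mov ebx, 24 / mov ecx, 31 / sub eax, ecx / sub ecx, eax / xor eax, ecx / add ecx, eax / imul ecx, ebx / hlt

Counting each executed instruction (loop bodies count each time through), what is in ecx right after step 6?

29

mov eax, 33 → eax=33
mov ebx, 24 → ebx=24
mov ecx, 31 → ecx=31
sub eax, ecx → eax=33-31=2
sub ecx, eax → ecx=31-2=29
xor eax, ecx → eax=2^29=31
After step 6: ecx = 29.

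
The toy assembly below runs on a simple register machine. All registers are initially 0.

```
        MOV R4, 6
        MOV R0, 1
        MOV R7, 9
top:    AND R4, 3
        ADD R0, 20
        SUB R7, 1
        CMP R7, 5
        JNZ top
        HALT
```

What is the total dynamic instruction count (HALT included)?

after MOV R4, 6: R4=6
after MOV R0, 1: R0=1
after MOV R7, 9: R7=9
after AND R4, 3: R4=6&3=2
after ADD R0, 20: R0=1+20=21
after SUB R7, 1: R7=9-1=8
CMP R7, 5  (cmp 8,5)
JNZ top: taken
after AND R4, 3: R4=2&3=2
after ADD R0, 20: R0=21+20=41
after SUB R7, 1: R7=8-1=7
CMP R7, 5  (cmp 7,5)
JNZ top: taken
after AND R4, 3: R4=2&3=2
after ADD R0, 20: R0=41+20=61
after SUB R7, 1: R7=7-1=6
CMP R7, 5  (cmp 6,5)
JNZ top: taken
after AND R4, 3: R4=2&3=2
after ADD R0, 20: R0=61+20=81
after SUB R7, 1: R7=6-1=5
CMP R7, 5  (cmp 5,5)
JNZ top: not taken
halt.
Total executed instructions: 24.

24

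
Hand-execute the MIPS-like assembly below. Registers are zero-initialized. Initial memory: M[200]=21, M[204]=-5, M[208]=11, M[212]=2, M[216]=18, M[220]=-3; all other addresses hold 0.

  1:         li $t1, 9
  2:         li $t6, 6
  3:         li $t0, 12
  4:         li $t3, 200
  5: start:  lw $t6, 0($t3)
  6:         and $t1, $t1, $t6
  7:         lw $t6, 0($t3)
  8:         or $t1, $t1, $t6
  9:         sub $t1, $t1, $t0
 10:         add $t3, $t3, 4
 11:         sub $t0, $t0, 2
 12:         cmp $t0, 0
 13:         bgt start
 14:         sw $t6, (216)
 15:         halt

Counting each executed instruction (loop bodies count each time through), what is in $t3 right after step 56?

224

li $t1, 9 → $t1=9
li $t6, 6 → $t6=6
li $t0, 12 → $t0=12
li $t3, 200 → $t3=200
lw $t6, 0($t3) → $t6=M[200]=21
and $t1, $t1, $t6 → $t1=9&21=1
lw $t6, 0($t3) → $t6=M[200]=21
or $t1, $t1, $t6 → $t1=1|21=21
sub $t1, $t1, $t0 → $t1=21-12=9
add $t3, $t3, 4 → $t3=200+4=204
sub $t0, $t0, 2 → $t0=12-2=10
cmp $t0, 0  (cmp 10,0)
bgt start: taken
lw $t6, 0($t3) → $t6=M[204]=-5
and $t1, $t1, $t6 → $t1=9&(-5)=9
lw $t6, 0($t3) → $t6=M[204]=-5
or $t1, $t1, $t6 → $t1=9|(-5)=-5
sub $t1, $t1, $t0 → $t1=(-5)-10=-15
add $t3, $t3, 4 → $t3=204+4=208
sub $t0, $t0, 2 → $t0=10-2=8
cmp $t0, 0  (cmp 8,0)
bgt start: taken
lw $t6, 0($t3) → $t6=M[208]=11
and $t1, $t1, $t6 → $t1=(-15)&11=1
lw $t6, 0($t3) → $t6=M[208]=11
or $t1, $t1, $t6 → $t1=1|11=11
sub $t1, $t1, $t0 → $t1=11-8=3
add $t3, $t3, 4 → $t3=208+4=212
sub $t0, $t0, 2 → $t0=8-2=6
cmp $t0, 0  (cmp 6,0)
bgt start: taken
lw $t6, 0($t3) → $t6=M[212]=2
and $t1, $t1, $t6 → $t1=3&2=2
lw $t6, 0($t3) → $t6=M[212]=2
or $t1, $t1, $t6 → $t1=2|2=2
sub $t1, $t1, $t0 → $t1=2-6=-4
add $t3, $t3, 4 → $t3=212+4=216
sub $t0, $t0, 2 → $t0=6-2=4
cmp $t0, 0  (cmp 4,0)
bgt start: taken
lw $t6, 0($t3) → $t6=M[216]=18
and $t1, $t1, $t6 → $t1=(-4)&18=16
lw $t6, 0($t3) → $t6=M[216]=18
or $t1, $t1, $t6 → $t1=16|18=18
sub $t1, $t1, $t0 → $t1=18-4=14
add $t3, $t3, 4 → $t3=216+4=220
sub $t0, $t0, 2 → $t0=4-2=2
cmp $t0, 0  (cmp 2,0)
bgt start: taken
lw $t6, 0($t3) → $t6=M[220]=-3
and $t1, $t1, $t6 → $t1=14&(-3)=12
lw $t6, 0($t3) → $t6=M[220]=-3
or $t1, $t1, $t6 → $t1=12|(-3)=-3
sub $t1, $t1, $t0 → $t1=(-3)-2=-5
add $t3, $t3, 4 → $t3=220+4=224
sub $t0, $t0, 2 → $t0=2-2=0
After step 56: $t3 = 224.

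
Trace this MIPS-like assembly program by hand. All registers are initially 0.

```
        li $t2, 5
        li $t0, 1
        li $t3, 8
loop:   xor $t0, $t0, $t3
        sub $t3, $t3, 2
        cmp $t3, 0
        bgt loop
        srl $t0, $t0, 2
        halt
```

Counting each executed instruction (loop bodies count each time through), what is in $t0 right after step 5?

li $t2, 5 → $t2=5
li $t0, 1 → $t0=1
li $t3, 8 → $t3=8
xor $t0, $t0, $t3 → $t0=1^8=9
sub $t3, $t3, 2 → $t3=8-2=6
After step 5: $t0 = 9.

9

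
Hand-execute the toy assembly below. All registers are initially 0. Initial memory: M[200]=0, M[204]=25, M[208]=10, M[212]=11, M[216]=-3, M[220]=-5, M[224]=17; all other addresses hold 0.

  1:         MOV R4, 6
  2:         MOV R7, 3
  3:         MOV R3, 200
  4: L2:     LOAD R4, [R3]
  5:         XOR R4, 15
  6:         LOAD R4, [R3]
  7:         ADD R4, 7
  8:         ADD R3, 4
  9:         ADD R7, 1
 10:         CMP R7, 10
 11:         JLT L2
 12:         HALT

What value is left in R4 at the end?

24

MOV R4, 6 → R4=6
MOV R7, 3 → R7=3
MOV R3, 200 → R3=200
LOAD R4, [R3] → R4=M[200]=0
XOR R4, 15 → R4=0^15=15
LOAD R4, [R3] → R4=M[200]=0
ADD R4, 7 → R4=0+7=7
ADD R3, 4 → R3=200+4=204
ADD R7, 1 → R7=3+1=4
CMP R7, 10  (cmp 4,10)
JLT L2: taken
LOAD R4, [R3] → R4=M[204]=25
XOR R4, 15 → R4=25^15=22
LOAD R4, [R3] → R4=M[204]=25
ADD R4, 7 → R4=25+7=32
ADD R3, 4 → R3=204+4=208
ADD R7, 1 → R7=4+1=5
CMP R7, 10  (cmp 5,10)
JLT L2: taken
LOAD R4, [R3] → R4=M[208]=10
XOR R4, 15 → R4=10^15=5
LOAD R4, [R3] → R4=M[208]=10
ADD R4, 7 → R4=10+7=17
ADD R3, 4 → R3=208+4=212
ADD R7, 1 → R7=5+1=6
CMP R7, 10  (cmp 6,10)
JLT L2: taken
LOAD R4, [R3] → R4=M[212]=11
XOR R4, 15 → R4=11^15=4
LOAD R4, [R3] → R4=M[212]=11
ADD R4, 7 → R4=11+7=18
ADD R3, 4 → R3=212+4=216
ADD R7, 1 → R7=6+1=7
CMP R7, 10  (cmp 7,10)
JLT L2: taken
LOAD R4, [R3] → R4=M[216]=-3
XOR R4, 15 → R4=(-3)^15=-14
LOAD R4, [R3] → R4=M[216]=-3
ADD R4, 7 → R4=(-3)+7=4
ADD R3, 4 → R3=216+4=220
ADD R7, 1 → R7=7+1=8
CMP R7, 10  (cmp 8,10)
JLT L2: taken
LOAD R4, [R3] → R4=M[220]=-5
XOR R4, 15 → R4=(-5)^15=-12
LOAD R4, [R3] → R4=M[220]=-5
ADD R4, 7 → R4=(-5)+7=2
ADD R3, 4 → R3=220+4=224
ADD R7, 1 → R7=8+1=9
CMP R7, 10  (cmp 9,10)
JLT L2: taken
LOAD R4, [R3] → R4=M[224]=17
XOR R4, 15 → R4=17^15=30
LOAD R4, [R3] → R4=M[224]=17
ADD R4, 7 → R4=17+7=24
ADD R3, 4 → R3=224+4=228
ADD R7, 1 → R7=9+1=10
CMP R7, 10  (cmp 10,10)
JLT L2: not taken
halt.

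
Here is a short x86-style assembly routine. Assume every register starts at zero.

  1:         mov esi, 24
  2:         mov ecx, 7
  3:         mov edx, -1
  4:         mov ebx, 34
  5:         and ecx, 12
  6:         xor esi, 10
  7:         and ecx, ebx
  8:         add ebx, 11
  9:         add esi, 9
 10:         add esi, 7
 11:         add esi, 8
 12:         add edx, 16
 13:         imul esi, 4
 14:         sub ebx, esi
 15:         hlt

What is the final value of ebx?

-123

after mov esi, 24: esi=24
after mov ecx, 7: ecx=7
after mov edx, -1: edx=-1
after mov ebx, 34: ebx=34
after and ecx, 12: ecx=7&12=4
after xor esi, 10: esi=24^10=18
after and ecx, ebx: ecx=4&34=0
after add ebx, 11: ebx=34+11=45
after add esi, 9: esi=18+9=27
after add esi, 7: esi=27+7=34
after add esi, 8: esi=34+8=42
after add edx, 16: edx=(-1)+16=15
after imul esi, 4: esi=42*4=168
after sub ebx, esi: ebx=45-168=-123
halt.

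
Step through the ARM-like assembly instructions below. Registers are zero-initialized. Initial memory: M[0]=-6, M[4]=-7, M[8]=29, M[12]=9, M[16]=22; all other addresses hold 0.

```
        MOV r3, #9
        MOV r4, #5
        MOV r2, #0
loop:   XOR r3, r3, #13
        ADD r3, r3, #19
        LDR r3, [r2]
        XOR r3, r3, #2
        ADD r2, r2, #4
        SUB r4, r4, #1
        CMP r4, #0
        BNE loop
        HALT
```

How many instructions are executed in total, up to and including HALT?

after MOV r3, #9: r3=9
after MOV r4, #5: r4=5
after MOV r2, #0: r2=0
after XOR r3, r3, #13: r3=9^13=4
after ADD r3, r3, #19: r3=4+19=23
after LDR r3, [r2]: r3=M[0]=-6
after XOR r3, r3, #2: r3=(-6)^2=-8
after ADD r2, r2, #4: r2=0+4=4
after SUB r4, r4, #1: r4=5-1=4
CMP r4, #0  (cmp 4,0)
BNE loop: taken
after XOR r3, r3, #13: r3=(-8)^13=-11
after ADD r3, r3, #19: r3=(-11)+19=8
after LDR r3, [r2]: r3=M[4]=-7
after XOR r3, r3, #2: r3=(-7)^2=-5
after ADD r2, r2, #4: r2=4+4=8
after SUB r4, r4, #1: r4=4-1=3
CMP r4, #0  (cmp 3,0)
BNE loop: taken
after XOR r3, r3, #13: r3=(-5)^13=-10
after ADD r3, r3, #19: r3=(-10)+19=9
after LDR r3, [r2]: r3=M[8]=29
after XOR r3, r3, #2: r3=29^2=31
after ADD r2, r2, #4: r2=8+4=12
after SUB r4, r4, #1: r4=3-1=2
CMP r4, #0  (cmp 2,0)
BNE loop: taken
after XOR r3, r3, #13: r3=31^13=18
after ADD r3, r3, #19: r3=18+19=37
after LDR r3, [r2]: r3=M[12]=9
after XOR r3, r3, #2: r3=9^2=11
after ADD r2, r2, #4: r2=12+4=16
after SUB r4, r4, #1: r4=2-1=1
CMP r4, #0  (cmp 1,0)
BNE loop: taken
after XOR r3, r3, #13: r3=11^13=6
after ADD r3, r3, #19: r3=6+19=25
after LDR r3, [r2]: r3=M[16]=22
after XOR r3, r3, #2: r3=22^2=20
after ADD r2, r2, #4: r2=16+4=20
after SUB r4, r4, #1: r4=1-1=0
CMP r4, #0  (cmp 0,0)
BNE loop: not taken
halt.
Total executed instructions: 44.

44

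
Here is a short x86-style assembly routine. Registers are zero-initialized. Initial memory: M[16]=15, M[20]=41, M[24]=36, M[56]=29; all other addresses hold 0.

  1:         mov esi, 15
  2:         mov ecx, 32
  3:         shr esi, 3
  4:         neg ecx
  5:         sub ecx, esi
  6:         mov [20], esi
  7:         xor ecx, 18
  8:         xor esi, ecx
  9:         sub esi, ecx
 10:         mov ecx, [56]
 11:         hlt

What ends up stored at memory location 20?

1

esi=15
ecx=32
esi=15>>3=1
ecx=-(32)=-32
ecx=(-32)-1=-33
mov [20], esi → M[20]=1
ecx=(-33)^18=-51
esi=1^(-51)=-52
esi=(-52)-(-51)=-1
ecx=M[56]=29
halt.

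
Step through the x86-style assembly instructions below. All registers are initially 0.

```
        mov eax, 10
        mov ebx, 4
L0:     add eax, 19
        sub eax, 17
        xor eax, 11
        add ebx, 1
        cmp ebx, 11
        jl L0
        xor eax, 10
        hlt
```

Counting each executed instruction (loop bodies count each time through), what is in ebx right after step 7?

5

mov eax, 10 → eax=10
mov ebx, 4 → ebx=4
add eax, 19 → eax=10+19=29
sub eax, 17 → eax=29-17=12
xor eax, 11 → eax=12^11=7
add ebx, 1 → ebx=4+1=5
cmp ebx, 11  (cmp 5,11)
After step 7: ebx = 5.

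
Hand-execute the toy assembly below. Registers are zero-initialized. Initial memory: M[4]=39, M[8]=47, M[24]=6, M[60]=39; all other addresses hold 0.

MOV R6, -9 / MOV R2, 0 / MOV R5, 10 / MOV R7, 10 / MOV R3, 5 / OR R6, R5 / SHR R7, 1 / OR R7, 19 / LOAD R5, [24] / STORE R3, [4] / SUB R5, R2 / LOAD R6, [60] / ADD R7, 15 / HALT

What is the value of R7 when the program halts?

after MOV R6, -9: R6=-9
after MOV R2, 0: R2=0
after MOV R5, 10: R5=10
after MOV R7, 10: R7=10
after MOV R3, 5: R3=5
after OR R6, R5: R6=(-9)|10=-1
after SHR R7, 1: R7=10>>1=5
after OR R7, 19: R7=5|19=23
after LOAD R5, [24]: R5=M[24]=6
STORE R3, [4] → M[4]=5
after SUB R5, R2: R5=6-0=6
after LOAD R6, [60]: R6=M[60]=39
after ADD R7, 15: R7=23+15=38
halt.

38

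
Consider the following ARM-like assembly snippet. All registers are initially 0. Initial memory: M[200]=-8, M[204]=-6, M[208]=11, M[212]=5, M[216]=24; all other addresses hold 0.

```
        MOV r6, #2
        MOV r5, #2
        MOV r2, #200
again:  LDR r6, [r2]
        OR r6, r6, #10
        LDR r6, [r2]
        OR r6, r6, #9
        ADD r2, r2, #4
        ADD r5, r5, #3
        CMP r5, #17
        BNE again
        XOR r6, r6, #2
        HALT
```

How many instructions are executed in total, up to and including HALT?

45

r6=2
r5=2
r2=200
r6=M[200]=-8
r6=(-8)|10=-6
r6=M[200]=-8
r6=(-8)|9=-7
r2=200+4=204
r5=2+3=5
CMP r5, #17  (cmp 5,17)
BNE again: taken
r6=M[204]=-6
r6=(-6)|10=-6
r6=M[204]=-6
r6=(-6)|9=-5
r2=204+4=208
r5=5+3=8
CMP r5, #17  (cmp 8,17)
BNE again: taken
r6=M[208]=11
r6=11|10=11
r6=M[208]=11
r6=11|9=11
r2=208+4=212
r5=8+3=11
CMP r5, #17  (cmp 11,17)
BNE again: taken
r6=M[212]=5
r6=5|10=15
r6=M[212]=5
r6=5|9=13
r2=212+4=216
r5=11+3=14
CMP r5, #17  (cmp 14,17)
BNE again: taken
r6=M[216]=24
r6=24|10=26
r6=M[216]=24
r6=24|9=25
r2=216+4=220
r5=14+3=17
CMP r5, #17  (cmp 17,17)
BNE again: not taken
r6=25^2=27
halt.
Total executed instructions: 45.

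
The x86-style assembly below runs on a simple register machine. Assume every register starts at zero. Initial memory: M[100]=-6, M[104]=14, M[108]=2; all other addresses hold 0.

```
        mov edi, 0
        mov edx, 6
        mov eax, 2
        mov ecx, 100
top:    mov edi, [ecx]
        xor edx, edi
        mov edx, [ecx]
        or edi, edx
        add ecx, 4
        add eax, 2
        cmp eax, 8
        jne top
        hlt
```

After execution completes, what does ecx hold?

112

after mov edi, 0: edi=0
after mov edx, 6: edx=6
after mov eax, 2: eax=2
after mov ecx, 100: ecx=100
after mov edi, [ecx]: edi=M[100]=-6
after xor edx, edi: edx=6^(-6)=-4
after mov edx, [ecx]: edx=M[100]=-6
after or edi, edx: edi=(-6)|(-6)=-6
after add ecx, 4: ecx=100+4=104
after add eax, 2: eax=2+2=4
cmp eax, 8  (cmp 4,8)
jne top: taken
after mov edi, [ecx]: edi=M[104]=14
after xor edx, edi: edx=(-6)^14=-12
after mov edx, [ecx]: edx=M[104]=14
after or edi, edx: edi=14|14=14
after add ecx, 4: ecx=104+4=108
after add eax, 2: eax=4+2=6
cmp eax, 8  (cmp 6,8)
jne top: taken
after mov edi, [ecx]: edi=M[108]=2
after xor edx, edi: edx=14^2=12
after mov edx, [ecx]: edx=M[108]=2
after or edi, edx: edi=2|2=2
after add ecx, 4: ecx=108+4=112
after add eax, 2: eax=6+2=8
cmp eax, 8  (cmp 8,8)
jne top: not taken
halt.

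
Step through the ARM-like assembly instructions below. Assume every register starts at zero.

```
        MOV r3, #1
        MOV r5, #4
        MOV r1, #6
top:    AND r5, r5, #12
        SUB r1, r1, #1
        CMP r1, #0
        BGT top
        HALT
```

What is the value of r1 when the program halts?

after MOV r3, #1: r3=1
after MOV r5, #4: r5=4
after MOV r1, #6: r1=6
after AND r5, r5, #12: r5=4&12=4
after SUB r1, r1, #1: r1=6-1=5
CMP r1, #0  (cmp 5,0)
BGT top: taken
after AND r5, r5, #12: r5=4&12=4
after SUB r1, r1, #1: r1=5-1=4
CMP r1, #0  (cmp 4,0)
BGT top: taken
after AND r5, r5, #12: r5=4&12=4
after SUB r1, r1, #1: r1=4-1=3
CMP r1, #0  (cmp 3,0)
BGT top: taken
after AND r5, r5, #12: r5=4&12=4
after SUB r1, r1, #1: r1=3-1=2
CMP r1, #0  (cmp 2,0)
BGT top: taken
after AND r5, r5, #12: r5=4&12=4
after SUB r1, r1, #1: r1=2-1=1
CMP r1, #0  (cmp 1,0)
BGT top: taken
after AND r5, r5, #12: r5=4&12=4
after SUB r1, r1, #1: r1=1-1=0
CMP r1, #0  (cmp 0,0)
BGT top: not taken
halt.

0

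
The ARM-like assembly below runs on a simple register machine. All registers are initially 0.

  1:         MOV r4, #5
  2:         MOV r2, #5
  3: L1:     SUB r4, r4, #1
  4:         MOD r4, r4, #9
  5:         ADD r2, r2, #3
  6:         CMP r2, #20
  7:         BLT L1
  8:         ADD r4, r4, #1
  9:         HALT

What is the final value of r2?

20

r4=5
r2=5
r4=5-1=4
r4=4%9=4
r2=5+3=8
CMP r2, #20  (cmp 8,20)
BLT L1: taken
r4=4-1=3
r4=3%9=3
r2=8+3=11
CMP r2, #20  (cmp 11,20)
BLT L1: taken
r4=3-1=2
r4=2%9=2
r2=11+3=14
CMP r2, #20  (cmp 14,20)
BLT L1: taken
r4=2-1=1
r4=1%9=1
r2=14+3=17
CMP r2, #20  (cmp 17,20)
BLT L1: taken
r4=1-1=0
r4=0%9=0
r2=17+3=20
CMP r2, #20  (cmp 20,20)
BLT L1: not taken
r4=0+1=1
halt.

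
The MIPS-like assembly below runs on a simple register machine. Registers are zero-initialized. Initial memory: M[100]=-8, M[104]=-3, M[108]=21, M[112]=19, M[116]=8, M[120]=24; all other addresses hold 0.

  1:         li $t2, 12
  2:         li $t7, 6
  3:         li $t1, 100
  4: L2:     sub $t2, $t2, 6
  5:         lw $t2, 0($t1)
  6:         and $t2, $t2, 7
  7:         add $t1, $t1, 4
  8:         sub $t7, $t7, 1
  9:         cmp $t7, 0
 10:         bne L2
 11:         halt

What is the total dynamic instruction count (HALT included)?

46

li $t2, 12 → $t2=12
li $t7, 6 → $t7=6
li $t1, 100 → $t1=100
sub $t2, $t2, 6 → $t2=12-6=6
lw $t2, 0($t1) → $t2=M[100]=-8
and $t2, $t2, 7 → $t2=(-8)&7=0
add $t1, $t1, 4 → $t1=100+4=104
sub $t7, $t7, 1 → $t7=6-1=5
cmp $t7, 0  (cmp 5,0)
bne L2: taken
sub $t2, $t2, 6 → $t2=0-6=-6
lw $t2, 0($t1) → $t2=M[104]=-3
and $t2, $t2, 7 → $t2=(-3)&7=5
add $t1, $t1, 4 → $t1=104+4=108
sub $t7, $t7, 1 → $t7=5-1=4
cmp $t7, 0  (cmp 4,0)
bne L2: taken
sub $t2, $t2, 6 → $t2=5-6=-1
lw $t2, 0($t1) → $t2=M[108]=21
and $t2, $t2, 7 → $t2=21&7=5
add $t1, $t1, 4 → $t1=108+4=112
sub $t7, $t7, 1 → $t7=4-1=3
cmp $t7, 0  (cmp 3,0)
bne L2: taken
sub $t2, $t2, 6 → $t2=5-6=-1
lw $t2, 0($t1) → $t2=M[112]=19
and $t2, $t2, 7 → $t2=19&7=3
add $t1, $t1, 4 → $t1=112+4=116
sub $t7, $t7, 1 → $t7=3-1=2
cmp $t7, 0  (cmp 2,0)
bne L2: taken
sub $t2, $t2, 6 → $t2=3-6=-3
lw $t2, 0($t1) → $t2=M[116]=8
and $t2, $t2, 7 → $t2=8&7=0
add $t1, $t1, 4 → $t1=116+4=120
sub $t7, $t7, 1 → $t7=2-1=1
cmp $t7, 0  (cmp 1,0)
bne L2: taken
sub $t2, $t2, 6 → $t2=0-6=-6
lw $t2, 0($t1) → $t2=M[120]=24
and $t2, $t2, 7 → $t2=24&7=0
add $t1, $t1, 4 → $t1=120+4=124
sub $t7, $t7, 1 → $t7=1-1=0
cmp $t7, 0  (cmp 0,0)
bne L2: not taken
halt.
Total executed instructions: 46.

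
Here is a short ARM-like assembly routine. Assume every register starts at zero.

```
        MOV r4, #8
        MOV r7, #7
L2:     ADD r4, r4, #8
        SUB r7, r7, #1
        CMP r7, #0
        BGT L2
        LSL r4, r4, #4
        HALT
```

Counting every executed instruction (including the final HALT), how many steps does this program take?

r4=8
r7=7
r4=8+8=16
r7=7-1=6
CMP r7, #0  (cmp 6,0)
BGT L2: taken
r4=16+8=24
r7=6-1=5
CMP r7, #0  (cmp 5,0)
BGT L2: taken
r4=24+8=32
r7=5-1=4
CMP r7, #0  (cmp 4,0)
BGT L2: taken
r4=32+8=40
r7=4-1=3
CMP r7, #0  (cmp 3,0)
BGT L2: taken
r4=40+8=48
r7=3-1=2
CMP r7, #0  (cmp 2,0)
BGT L2: taken
r4=48+8=56
r7=2-1=1
CMP r7, #0  (cmp 1,0)
BGT L2: taken
r4=56+8=64
r7=1-1=0
CMP r7, #0  (cmp 0,0)
BGT L2: not taken
r4=64<<4=1024
halt.
Total executed instructions: 32.

32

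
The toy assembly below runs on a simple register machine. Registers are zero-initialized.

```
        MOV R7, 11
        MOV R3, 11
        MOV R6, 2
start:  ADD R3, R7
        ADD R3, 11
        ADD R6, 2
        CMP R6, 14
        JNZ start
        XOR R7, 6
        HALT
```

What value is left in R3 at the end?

MOV R7, 11 → R7=11
MOV R3, 11 → R3=11
MOV R6, 2 → R6=2
ADD R3, R7 → R3=11+11=22
ADD R3, 11 → R3=22+11=33
ADD R6, 2 → R6=2+2=4
CMP R6, 14  (cmp 4,14)
JNZ start: taken
ADD R3, R7 → R3=33+11=44
ADD R3, 11 → R3=44+11=55
ADD R6, 2 → R6=4+2=6
CMP R6, 14  (cmp 6,14)
JNZ start: taken
ADD R3, R7 → R3=55+11=66
ADD R3, 11 → R3=66+11=77
ADD R6, 2 → R6=6+2=8
CMP R6, 14  (cmp 8,14)
JNZ start: taken
ADD R3, R7 → R3=77+11=88
ADD R3, 11 → R3=88+11=99
ADD R6, 2 → R6=8+2=10
CMP R6, 14  (cmp 10,14)
JNZ start: taken
ADD R3, R7 → R3=99+11=110
ADD R3, 11 → R3=110+11=121
ADD R6, 2 → R6=10+2=12
CMP R6, 14  (cmp 12,14)
JNZ start: taken
ADD R3, R7 → R3=121+11=132
ADD R3, 11 → R3=132+11=143
ADD R6, 2 → R6=12+2=14
CMP R6, 14  (cmp 14,14)
JNZ start: not taken
XOR R7, 6 → R7=11^6=13
halt.

143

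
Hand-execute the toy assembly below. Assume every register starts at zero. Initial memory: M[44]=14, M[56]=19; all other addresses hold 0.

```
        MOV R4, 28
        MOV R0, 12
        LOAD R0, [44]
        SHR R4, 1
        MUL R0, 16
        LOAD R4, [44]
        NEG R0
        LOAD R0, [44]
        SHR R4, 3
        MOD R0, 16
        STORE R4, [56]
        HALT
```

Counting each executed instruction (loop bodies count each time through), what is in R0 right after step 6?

224

after MOV R4, 28: R4=28
after MOV R0, 12: R0=12
after LOAD R0, [44]: R0=M[44]=14
after SHR R4, 1: R4=28>>1=14
after MUL R0, 16: R0=14*16=224
after LOAD R4, [44]: R4=M[44]=14
After step 6: R0 = 224.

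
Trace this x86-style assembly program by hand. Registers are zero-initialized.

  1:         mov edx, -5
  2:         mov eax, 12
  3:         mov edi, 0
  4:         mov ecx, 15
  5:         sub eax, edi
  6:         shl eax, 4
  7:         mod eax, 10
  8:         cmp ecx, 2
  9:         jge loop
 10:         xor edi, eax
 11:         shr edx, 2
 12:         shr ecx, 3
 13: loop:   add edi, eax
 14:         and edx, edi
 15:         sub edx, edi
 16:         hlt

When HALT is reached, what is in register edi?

mov edx, -5 → edx=-5
mov eax, 12 → eax=12
mov edi, 0 → edi=0
mov ecx, 15 → ecx=15
sub eax, edi → eax=12-0=12
shl eax, 4 → eax=12<<4=192
mod eax, 10 → eax=192%10=2
cmp ecx, 2  (cmp 15,2)
jge loop: taken
add edi, eax → edi=0+2=2
and edx, edi → edx=(-5)&2=2
sub edx, edi → edx=2-2=0
halt.

2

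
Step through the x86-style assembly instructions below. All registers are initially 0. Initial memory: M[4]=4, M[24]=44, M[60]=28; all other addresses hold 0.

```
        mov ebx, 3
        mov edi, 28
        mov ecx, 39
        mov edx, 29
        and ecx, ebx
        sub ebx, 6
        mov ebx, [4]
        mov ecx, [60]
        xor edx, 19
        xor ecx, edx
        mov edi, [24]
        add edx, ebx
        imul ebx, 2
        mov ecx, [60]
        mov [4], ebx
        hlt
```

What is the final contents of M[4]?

after mov ebx, 3: ebx=3
after mov edi, 28: edi=28
after mov ecx, 39: ecx=39
after mov edx, 29: edx=29
after and ecx, ebx: ecx=39&3=3
after sub ebx, 6: ebx=3-6=-3
after mov ebx, [4]: ebx=M[4]=4
after mov ecx, [60]: ecx=M[60]=28
after xor edx, 19: edx=29^19=14
after xor ecx, edx: ecx=28^14=18
after mov edi, [24]: edi=M[24]=44
after add edx, ebx: edx=14+4=18
after imul ebx, 2: ebx=4*2=8
after mov ecx, [60]: ecx=M[60]=28
mov [4], ebx → M[4]=8
halt.

8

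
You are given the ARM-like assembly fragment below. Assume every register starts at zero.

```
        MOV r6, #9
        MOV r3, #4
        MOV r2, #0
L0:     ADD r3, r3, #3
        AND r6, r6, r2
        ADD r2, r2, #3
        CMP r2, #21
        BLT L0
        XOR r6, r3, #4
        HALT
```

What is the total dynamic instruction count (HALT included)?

MOV r6, #9 → r6=9
MOV r3, #4 → r3=4
MOV r2, #0 → r2=0
ADD r3, r3, #3 → r3=4+3=7
AND r6, r6, r2 → r6=9&0=0
ADD r2, r2, #3 → r2=0+3=3
CMP r2, #21  (cmp 3,21)
BLT L0: taken
ADD r3, r3, #3 → r3=7+3=10
AND r6, r6, r2 → r6=0&3=0
ADD r2, r2, #3 → r2=3+3=6
CMP r2, #21  (cmp 6,21)
BLT L0: taken
ADD r3, r3, #3 → r3=10+3=13
AND r6, r6, r2 → r6=0&6=0
ADD r2, r2, #3 → r2=6+3=9
CMP r2, #21  (cmp 9,21)
BLT L0: taken
ADD r3, r3, #3 → r3=13+3=16
AND r6, r6, r2 → r6=0&9=0
ADD r2, r2, #3 → r2=9+3=12
CMP r2, #21  (cmp 12,21)
BLT L0: taken
ADD r3, r3, #3 → r3=16+3=19
AND r6, r6, r2 → r6=0&12=0
ADD r2, r2, #3 → r2=12+3=15
CMP r2, #21  (cmp 15,21)
BLT L0: taken
ADD r3, r3, #3 → r3=19+3=22
AND r6, r6, r2 → r6=0&15=0
ADD r2, r2, #3 → r2=15+3=18
CMP r2, #21  (cmp 18,21)
BLT L0: taken
ADD r3, r3, #3 → r3=22+3=25
AND r6, r6, r2 → r6=0&18=0
ADD r2, r2, #3 → r2=18+3=21
CMP r2, #21  (cmp 21,21)
BLT L0: not taken
XOR r6, r3, #4 → r6=25^4=29
halt.
Total executed instructions: 40.

40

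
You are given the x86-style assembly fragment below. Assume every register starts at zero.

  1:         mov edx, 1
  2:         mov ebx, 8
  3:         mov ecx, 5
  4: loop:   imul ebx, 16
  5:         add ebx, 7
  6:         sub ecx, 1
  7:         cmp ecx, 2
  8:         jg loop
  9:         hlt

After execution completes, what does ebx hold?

34679

mov edx, 1 → edx=1
mov ebx, 8 → ebx=8
mov ecx, 5 → ecx=5
imul ebx, 16 → ebx=8*16=128
add ebx, 7 → ebx=128+7=135
sub ecx, 1 → ecx=5-1=4
cmp ecx, 2  (cmp 4,2)
jg loop: taken
imul ebx, 16 → ebx=135*16=2160
add ebx, 7 → ebx=2160+7=2167
sub ecx, 1 → ecx=4-1=3
cmp ecx, 2  (cmp 3,2)
jg loop: taken
imul ebx, 16 → ebx=2167*16=34672
add ebx, 7 → ebx=34672+7=34679
sub ecx, 1 → ecx=3-1=2
cmp ecx, 2  (cmp 2,2)
jg loop: not taken
halt.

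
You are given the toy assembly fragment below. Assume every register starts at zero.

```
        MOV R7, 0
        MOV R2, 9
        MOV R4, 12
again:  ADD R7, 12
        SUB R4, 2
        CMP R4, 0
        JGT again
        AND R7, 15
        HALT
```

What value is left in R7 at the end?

8

MOV R7, 0 → R7=0
MOV R2, 9 → R2=9
MOV R4, 12 → R4=12
ADD R7, 12 → R7=0+12=12
SUB R4, 2 → R4=12-2=10
CMP R4, 0  (cmp 10,0)
JGT again: taken
ADD R7, 12 → R7=12+12=24
SUB R4, 2 → R4=10-2=8
CMP R4, 0  (cmp 8,0)
JGT again: taken
ADD R7, 12 → R7=24+12=36
SUB R4, 2 → R4=8-2=6
CMP R4, 0  (cmp 6,0)
JGT again: taken
ADD R7, 12 → R7=36+12=48
SUB R4, 2 → R4=6-2=4
CMP R4, 0  (cmp 4,0)
JGT again: taken
ADD R7, 12 → R7=48+12=60
SUB R4, 2 → R4=4-2=2
CMP R4, 0  (cmp 2,0)
JGT again: taken
ADD R7, 12 → R7=60+12=72
SUB R4, 2 → R4=2-2=0
CMP R4, 0  (cmp 0,0)
JGT again: not taken
AND R7, 15 → R7=72&15=8
halt.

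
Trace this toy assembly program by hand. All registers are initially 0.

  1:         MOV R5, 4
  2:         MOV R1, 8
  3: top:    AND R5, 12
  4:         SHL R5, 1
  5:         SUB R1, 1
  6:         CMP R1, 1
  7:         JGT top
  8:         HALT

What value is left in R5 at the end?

MOV R5, 4 → R5=4
MOV R1, 8 → R1=8
AND R5, 12 → R5=4&12=4
SHL R5, 1 → R5=4<<1=8
SUB R1, 1 → R1=8-1=7
CMP R1, 1  (cmp 7,1)
JGT top: taken
AND R5, 12 → R5=8&12=8
SHL R5, 1 → R5=8<<1=16
SUB R1, 1 → R1=7-1=6
CMP R1, 1  (cmp 6,1)
JGT top: taken
AND R5, 12 → R5=16&12=0
SHL R5, 1 → R5=0<<1=0
SUB R1, 1 → R1=6-1=5
CMP R1, 1  (cmp 5,1)
JGT top: taken
AND R5, 12 → R5=0&12=0
SHL R5, 1 → R5=0<<1=0
SUB R1, 1 → R1=5-1=4
CMP R1, 1  (cmp 4,1)
JGT top: taken
AND R5, 12 → R5=0&12=0
SHL R5, 1 → R5=0<<1=0
SUB R1, 1 → R1=4-1=3
CMP R1, 1  (cmp 3,1)
JGT top: taken
AND R5, 12 → R5=0&12=0
SHL R5, 1 → R5=0<<1=0
SUB R1, 1 → R1=3-1=2
CMP R1, 1  (cmp 2,1)
JGT top: taken
AND R5, 12 → R5=0&12=0
SHL R5, 1 → R5=0<<1=0
SUB R1, 1 → R1=2-1=1
CMP R1, 1  (cmp 1,1)
JGT top: not taken
halt.

0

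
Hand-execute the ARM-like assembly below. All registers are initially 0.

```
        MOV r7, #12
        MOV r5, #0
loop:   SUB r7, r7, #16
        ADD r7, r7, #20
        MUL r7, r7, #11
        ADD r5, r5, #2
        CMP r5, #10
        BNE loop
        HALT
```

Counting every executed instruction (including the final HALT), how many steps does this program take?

33

after MOV r7, #12: r7=12
after MOV r5, #0: r5=0
after SUB r7, r7, #16: r7=12-16=-4
after ADD r7, r7, #20: r7=(-4)+20=16
after MUL r7, r7, #11: r7=16*11=176
after ADD r5, r5, #2: r5=0+2=2
CMP r5, #10  (cmp 2,10)
BNE loop: taken
after SUB r7, r7, #16: r7=176-16=160
after ADD r7, r7, #20: r7=160+20=180
after MUL r7, r7, #11: r7=180*11=1980
after ADD r5, r5, #2: r5=2+2=4
CMP r5, #10  (cmp 4,10)
BNE loop: taken
after SUB r7, r7, #16: r7=1980-16=1964
after ADD r7, r7, #20: r7=1964+20=1984
after MUL r7, r7, #11: r7=1984*11=21824
after ADD r5, r5, #2: r5=4+2=6
CMP r5, #10  (cmp 6,10)
BNE loop: taken
after SUB r7, r7, #16: r7=21824-16=21808
after ADD r7, r7, #20: r7=21808+20=21828
after MUL r7, r7, #11: r7=21828*11=240108
after ADD r5, r5, #2: r5=6+2=8
CMP r5, #10  (cmp 8,10)
BNE loop: taken
after SUB r7, r7, #16: r7=240108-16=240092
after ADD r7, r7, #20: r7=240092+20=240112
after MUL r7, r7, #11: r7=240112*11=2641232
after ADD r5, r5, #2: r5=8+2=10
CMP r5, #10  (cmp 10,10)
BNE loop: not taken
halt.
Total executed instructions: 33.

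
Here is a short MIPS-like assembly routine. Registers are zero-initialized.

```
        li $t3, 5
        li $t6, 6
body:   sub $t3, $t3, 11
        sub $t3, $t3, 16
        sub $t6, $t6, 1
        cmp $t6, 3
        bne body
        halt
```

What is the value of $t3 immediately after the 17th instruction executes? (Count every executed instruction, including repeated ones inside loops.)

-76

$t3=5
$t6=6
$t3=5-11=-6
$t3=(-6)-16=-22
$t6=6-1=5
cmp $t6, 3  (cmp 5,3)
bne body: taken
$t3=(-22)-11=-33
$t3=(-33)-16=-49
$t6=5-1=4
cmp $t6, 3  (cmp 4,3)
bne body: taken
$t3=(-49)-11=-60
$t3=(-60)-16=-76
$t6=4-1=3
cmp $t6, 3  (cmp 3,3)
bne body: not taken
After step 17: $t3 = -76.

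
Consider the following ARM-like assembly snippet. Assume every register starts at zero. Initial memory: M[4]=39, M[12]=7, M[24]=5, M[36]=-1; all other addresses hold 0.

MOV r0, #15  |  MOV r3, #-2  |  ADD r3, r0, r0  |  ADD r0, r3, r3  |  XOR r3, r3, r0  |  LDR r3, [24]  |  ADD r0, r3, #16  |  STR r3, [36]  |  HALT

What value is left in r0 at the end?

21

after MOV r0, #15: r0=15
after MOV r3, #-2: r3=-2
after ADD r3, r0, r0: r3=15+15=30
after ADD r0, r3, r3: r0=30+30=60
after XOR r3, r3, r0: r3=30^60=34
after LDR r3, [24]: r3=M[24]=5
after ADD r0, r3, #16: r0=5+16=21
STR r3, [36] → M[36]=5
halt.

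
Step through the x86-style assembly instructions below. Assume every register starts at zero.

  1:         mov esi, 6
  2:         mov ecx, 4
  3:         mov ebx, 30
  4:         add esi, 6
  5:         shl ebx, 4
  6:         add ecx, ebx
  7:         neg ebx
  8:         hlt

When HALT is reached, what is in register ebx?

-480

mov esi, 6 → esi=6
mov ecx, 4 → ecx=4
mov ebx, 30 → ebx=30
add esi, 6 → esi=6+6=12
shl ebx, 4 → ebx=30<<4=480
add ecx, ebx → ecx=4+480=484
neg ebx → ebx=-(480)=-480
halt.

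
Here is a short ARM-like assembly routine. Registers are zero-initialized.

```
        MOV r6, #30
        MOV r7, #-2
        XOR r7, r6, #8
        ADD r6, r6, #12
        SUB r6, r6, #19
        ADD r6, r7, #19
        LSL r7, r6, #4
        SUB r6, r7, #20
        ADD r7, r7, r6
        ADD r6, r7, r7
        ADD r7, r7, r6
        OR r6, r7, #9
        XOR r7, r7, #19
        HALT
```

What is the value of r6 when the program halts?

3885

r6=30
r7=-2
r7=30^8=22
r6=30+12=42
r6=42-19=23
r6=22+19=41
r7=41<<4=656
r6=656-20=636
r7=656+636=1292
r6=1292+1292=2584
r7=1292+2584=3876
r6=3876|9=3885
r7=3876^19=3895
halt.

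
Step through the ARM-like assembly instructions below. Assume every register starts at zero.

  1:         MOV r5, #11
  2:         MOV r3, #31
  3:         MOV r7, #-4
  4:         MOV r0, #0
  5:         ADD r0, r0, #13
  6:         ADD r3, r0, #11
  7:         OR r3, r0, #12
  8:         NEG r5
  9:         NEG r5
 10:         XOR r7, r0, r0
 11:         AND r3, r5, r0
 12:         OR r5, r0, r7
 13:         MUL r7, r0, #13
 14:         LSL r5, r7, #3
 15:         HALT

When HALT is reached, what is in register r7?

169

after MOV r5, #11: r5=11
after MOV r3, #31: r3=31
after MOV r7, #-4: r7=-4
after MOV r0, #0: r0=0
after ADD r0, r0, #13: r0=0+13=13
after ADD r3, r0, #11: r3=13+11=24
after OR r3, r0, #12: r3=13|12=13
after NEG r5: r5=-(11)=-11
after NEG r5: r5=-(-11)=11
after XOR r7, r0, r0: r7=13^13=0
after AND r3, r5, r0: r3=11&13=9
after OR r5, r0, r7: r5=13|0=13
after MUL r7, r0, #13: r7=13*13=169
after LSL r5, r7, #3: r5=169<<3=1352
halt.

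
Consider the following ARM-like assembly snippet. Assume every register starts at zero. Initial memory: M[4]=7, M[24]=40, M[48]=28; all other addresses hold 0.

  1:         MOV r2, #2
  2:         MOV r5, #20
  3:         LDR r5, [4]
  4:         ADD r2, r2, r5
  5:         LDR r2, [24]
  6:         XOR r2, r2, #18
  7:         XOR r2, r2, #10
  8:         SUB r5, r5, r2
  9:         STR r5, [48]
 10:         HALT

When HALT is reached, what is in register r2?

r2=2
r5=20
r5=M[4]=7
r2=2+7=9
r2=M[24]=40
r2=40^18=58
r2=58^10=48
r5=7-48=-41
STR r5, [48] → M[48]=-41
halt.

48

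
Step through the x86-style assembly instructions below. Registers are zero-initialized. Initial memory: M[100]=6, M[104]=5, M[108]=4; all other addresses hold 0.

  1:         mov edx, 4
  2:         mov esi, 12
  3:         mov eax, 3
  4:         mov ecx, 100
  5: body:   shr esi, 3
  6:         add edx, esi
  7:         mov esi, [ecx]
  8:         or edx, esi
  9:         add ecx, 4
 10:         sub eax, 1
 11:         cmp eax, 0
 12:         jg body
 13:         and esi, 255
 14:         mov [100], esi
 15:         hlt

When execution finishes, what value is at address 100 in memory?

4

mov edx, 4 → edx=4
mov esi, 12 → esi=12
mov eax, 3 → eax=3
mov ecx, 100 → ecx=100
shr esi, 3 → esi=12>>3=1
add edx, esi → edx=4+1=5
mov esi, [ecx] → esi=M[100]=6
or edx, esi → edx=5|6=7
add ecx, 4 → ecx=100+4=104
sub eax, 1 → eax=3-1=2
cmp eax, 0  (cmp 2,0)
jg body: taken
shr esi, 3 → esi=6>>3=0
add edx, esi → edx=7+0=7
mov esi, [ecx] → esi=M[104]=5
or edx, esi → edx=7|5=7
add ecx, 4 → ecx=104+4=108
sub eax, 1 → eax=2-1=1
cmp eax, 0  (cmp 1,0)
jg body: taken
shr esi, 3 → esi=5>>3=0
add edx, esi → edx=7+0=7
mov esi, [ecx] → esi=M[108]=4
or edx, esi → edx=7|4=7
add ecx, 4 → ecx=108+4=112
sub eax, 1 → eax=1-1=0
cmp eax, 0  (cmp 0,0)
jg body: not taken
and esi, 255 → esi=4&255=4
mov [100], esi → M[100]=4
halt.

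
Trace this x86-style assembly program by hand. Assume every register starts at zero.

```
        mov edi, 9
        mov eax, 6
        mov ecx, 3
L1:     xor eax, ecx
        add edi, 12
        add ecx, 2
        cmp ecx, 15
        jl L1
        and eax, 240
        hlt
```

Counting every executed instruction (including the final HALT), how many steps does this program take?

35

mov edi, 9 → edi=9
mov eax, 6 → eax=6
mov ecx, 3 → ecx=3
xor eax, ecx → eax=6^3=5
add edi, 12 → edi=9+12=21
add ecx, 2 → ecx=3+2=5
cmp ecx, 15  (cmp 5,15)
jl L1: taken
xor eax, ecx → eax=5^5=0
add edi, 12 → edi=21+12=33
add ecx, 2 → ecx=5+2=7
cmp ecx, 15  (cmp 7,15)
jl L1: taken
xor eax, ecx → eax=0^7=7
add edi, 12 → edi=33+12=45
add ecx, 2 → ecx=7+2=9
cmp ecx, 15  (cmp 9,15)
jl L1: taken
xor eax, ecx → eax=7^9=14
add edi, 12 → edi=45+12=57
add ecx, 2 → ecx=9+2=11
cmp ecx, 15  (cmp 11,15)
jl L1: taken
xor eax, ecx → eax=14^11=5
add edi, 12 → edi=57+12=69
add ecx, 2 → ecx=11+2=13
cmp ecx, 15  (cmp 13,15)
jl L1: taken
xor eax, ecx → eax=5^13=8
add edi, 12 → edi=69+12=81
add ecx, 2 → ecx=13+2=15
cmp ecx, 15  (cmp 15,15)
jl L1: not taken
and eax, 240 → eax=8&240=0
halt.
Total executed instructions: 35.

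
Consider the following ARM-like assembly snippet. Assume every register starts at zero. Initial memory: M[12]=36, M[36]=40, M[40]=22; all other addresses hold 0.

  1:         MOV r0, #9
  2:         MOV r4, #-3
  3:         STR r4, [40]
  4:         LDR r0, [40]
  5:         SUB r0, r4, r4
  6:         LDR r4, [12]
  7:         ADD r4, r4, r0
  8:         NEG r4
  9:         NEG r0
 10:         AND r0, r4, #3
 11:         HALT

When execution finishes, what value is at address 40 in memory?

-3

MOV r0, #9 → r0=9
MOV r4, #-3 → r4=-3
STR r4, [40] → M[40]=-3
LDR r0, [40] → r0=M[40]=-3
SUB r0, r4, r4 → r0=(-3)-(-3)=0
LDR r4, [12] → r4=M[12]=36
ADD r4, r4, r0 → r4=36+0=36
NEG r4 → r4=-(36)=-36
NEG r0 → r0=-(0)=0
AND r0, r4, #3 → r0=(-36)&3=0
halt.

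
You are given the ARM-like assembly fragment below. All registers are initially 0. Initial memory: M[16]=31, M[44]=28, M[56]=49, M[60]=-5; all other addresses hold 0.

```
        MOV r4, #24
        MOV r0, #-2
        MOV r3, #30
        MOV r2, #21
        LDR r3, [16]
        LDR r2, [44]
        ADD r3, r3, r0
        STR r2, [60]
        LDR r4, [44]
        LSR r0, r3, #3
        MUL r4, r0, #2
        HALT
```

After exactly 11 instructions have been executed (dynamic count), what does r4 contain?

6

r4=24
r0=-2
r3=30
r2=21
r3=M[16]=31
r2=M[44]=28
r3=31+(-2)=29
STR r2, [60] → M[60]=28
r4=M[44]=28
r0=29>>3=3
r4=3*2=6
After step 11: r4 = 6.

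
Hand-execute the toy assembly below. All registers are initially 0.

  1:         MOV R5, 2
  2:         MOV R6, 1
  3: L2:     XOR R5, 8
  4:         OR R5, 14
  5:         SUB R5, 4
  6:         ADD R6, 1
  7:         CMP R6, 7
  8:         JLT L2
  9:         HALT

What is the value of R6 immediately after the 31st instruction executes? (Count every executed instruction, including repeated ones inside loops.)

R5=2
R6=1
R5=2^8=10
R5=10|14=14
R5=14-4=10
R6=1+1=2
CMP R6, 7  (cmp 2,7)
JLT L2: taken
R5=10^8=2
R5=2|14=14
R5=14-4=10
R6=2+1=3
CMP R6, 7  (cmp 3,7)
JLT L2: taken
R5=10^8=2
R5=2|14=14
R5=14-4=10
R6=3+1=4
CMP R6, 7  (cmp 4,7)
JLT L2: taken
R5=10^8=2
R5=2|14=14
R5=14-4=10
R6=4+1=5
CMP R6, 7  (cmp 5,7)
JLT L2: taken
R5=10^8=2
R5=2|14=14
R5=14-4=10
R6=5+1=6
CMP R6, 7  (cmp 6,7)
After step 31: R6 = 6.

6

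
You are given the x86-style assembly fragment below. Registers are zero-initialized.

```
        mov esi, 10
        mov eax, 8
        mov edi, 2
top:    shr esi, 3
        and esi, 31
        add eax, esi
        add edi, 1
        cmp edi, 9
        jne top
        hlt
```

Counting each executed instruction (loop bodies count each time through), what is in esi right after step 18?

esi=10
eax=8
edi=2
esi=10>>3=1
esi=1&31=1
eax=8+1=9
edi=2+1=3
cmp edi, 9  (cmp 3,9)
jne top: taken
esi=1>>3=0
esi=0&31=0
eax=9+0=9
edi=3+1=4
cmp edi, 9  (cmp 4,9)
jne top: taken
esi=0>>3=0
esi=0&31=0
eax=9+0=9
After step 18: esi = 0.

0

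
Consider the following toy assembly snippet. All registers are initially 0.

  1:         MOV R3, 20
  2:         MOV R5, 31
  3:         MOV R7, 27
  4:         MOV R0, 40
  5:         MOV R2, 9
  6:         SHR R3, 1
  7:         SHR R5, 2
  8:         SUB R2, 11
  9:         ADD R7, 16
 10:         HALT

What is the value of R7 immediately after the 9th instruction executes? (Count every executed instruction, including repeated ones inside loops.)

43

R3=20
R5=31
R7=27
R0=40
R2=9
R3=20>>1=10
R5=31>>2=7
R2=9-11=-2
R7=27+16=43
After step 9: R7 = 43.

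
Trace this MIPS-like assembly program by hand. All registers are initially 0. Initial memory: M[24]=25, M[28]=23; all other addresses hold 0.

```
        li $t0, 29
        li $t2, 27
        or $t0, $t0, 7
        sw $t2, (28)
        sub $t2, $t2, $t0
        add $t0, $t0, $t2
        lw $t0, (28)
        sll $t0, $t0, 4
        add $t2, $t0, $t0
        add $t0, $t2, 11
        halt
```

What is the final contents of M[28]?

27

$t0=29
$t2=27
$t0=29|7=31
sw $t2, (28) → M[28]=27
$t2=27-31=-4
$t0=31+(-4)=27
$t0=M[28]=27
$t0=27<<4=432
$t2=432+432=864
$t0=864+11=875
halt.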